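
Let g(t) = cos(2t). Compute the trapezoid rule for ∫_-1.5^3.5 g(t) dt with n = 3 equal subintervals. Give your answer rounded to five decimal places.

Δt = (3.5 − (-1.5))/3 = 5/3.
g(-1.5) ≈ -0.98999, g(1/6) ≈ 0.94496, g(11/6) ≈ -0.86529, g(3.5) ≈ 0.75390.
T_3 = (Δt/2)·[g(t_0) + 2g(t_1) + 2g(t_2) + g(t_3)].
Sum ≈ -0.06396.

-0.06396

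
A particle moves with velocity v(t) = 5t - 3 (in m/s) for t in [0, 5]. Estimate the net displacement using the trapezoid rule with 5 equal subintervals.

Δt = (5 − 0)/5 = 1.
v(0) = -3, v(1) = 2, v(2) = 7, v(3) = 12, v(4) = 17, v(5) = 22.
T_5 = (Δt/2)·[v(t_0) + 2v(t_1) + ... + 2v(t_{4}) + v(t_5)].
Sum = 47.5.

47.5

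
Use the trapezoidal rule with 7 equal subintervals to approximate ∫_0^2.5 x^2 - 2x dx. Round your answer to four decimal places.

-0.9885

Δx = (2.5 − 0)/7 = 5/14.
f(0) = 0, f(5/14) = -115/196, f(5/7) = -45/49, f(15/14) = -195/196, f(10/7) = -40/49, f(25/14) = -75/196, f(15/7) = 15/49, f(2.5) = 1.25.
T_7 = (Δx/2)·[f(x_0) + 2f(x_1) + ... + 2f(x_{6}) + f(x_7)].
Sum ≈ -0.9885.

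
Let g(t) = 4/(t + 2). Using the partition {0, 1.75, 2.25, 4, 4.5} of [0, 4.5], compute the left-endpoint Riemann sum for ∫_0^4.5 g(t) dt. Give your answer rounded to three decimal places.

Subinterval widths: 1.75, 0.5, 1.75, 0.5.
Left endpoints: 0, 1.75, 2.25, 4.
g(0) = 2, g(1.75) = 16/15, g(2.25) = 16/17, g(4) = 2/3.
Sum = Σ Δt_i · g(t_i).
Sum ≈ 6.014.

6.014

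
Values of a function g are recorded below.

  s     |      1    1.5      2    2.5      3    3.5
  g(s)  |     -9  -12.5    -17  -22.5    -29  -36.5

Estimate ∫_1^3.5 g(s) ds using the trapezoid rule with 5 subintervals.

-51.875

Δs = 0.5.
T_5 = (0.5/2)·[(-9) + 2·(-12.5) + 2·(-17) + 2·(-22.5) + 2·(-29) + (-36.5)] = -51.875.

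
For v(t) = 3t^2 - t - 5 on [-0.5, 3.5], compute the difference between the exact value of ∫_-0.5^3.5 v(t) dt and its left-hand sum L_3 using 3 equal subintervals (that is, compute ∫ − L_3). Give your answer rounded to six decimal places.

17.777778

Exact integral: ∫_-0.5^3.5 v(t) dt = 17.
L_3 ≈ -0.77777778.
Error ≈ 17 − (-0.77777778) ≈ 17.777778.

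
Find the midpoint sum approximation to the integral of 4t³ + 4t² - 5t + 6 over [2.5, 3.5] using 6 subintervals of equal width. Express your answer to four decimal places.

Δt = (3.5 − 2.5)/6 = 1/6.
Midpoints: 31/12, 2.75, 35/12, 37/12, 3.25, 41/12.
f(31/12) = 38335/432, f(2.75) = 105.6875, f(35/12) = 53867/432, f(37/12) = 63013/432, f(3.25) = 169.3125, f(41/12) = 84305/432.
Sum = Δt · [f(31/12) + f(2.75) + f(35/12) + ...].
Sum ≈ 138.2407.

138.2407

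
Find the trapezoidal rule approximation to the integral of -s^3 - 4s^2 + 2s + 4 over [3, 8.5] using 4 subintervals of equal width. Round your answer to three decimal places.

-2019.177

Δs = (8.5 − 3)/4 = 1.375.
f(3) = -53, f(4.375) = -75547/512, f(5.75) = -306.859375, f(7.125) = -279817/512, f(8.5) = -882.125.
T_4 = (Δs/2)·[f(s_0) + 2f(s_1) + 2f(s_2) + 2f(s_3) + f(s_4)].
Sum ≈ -2019.177.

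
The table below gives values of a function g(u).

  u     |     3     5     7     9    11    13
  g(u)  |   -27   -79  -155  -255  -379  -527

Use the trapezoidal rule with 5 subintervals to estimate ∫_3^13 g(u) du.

Δu = 2.
T_5 = (2/2)·[(-27) + 2·(-79) + 2·(-155) + 2·(-255) + 2·(-379) + (-527)] = -2290.

-2290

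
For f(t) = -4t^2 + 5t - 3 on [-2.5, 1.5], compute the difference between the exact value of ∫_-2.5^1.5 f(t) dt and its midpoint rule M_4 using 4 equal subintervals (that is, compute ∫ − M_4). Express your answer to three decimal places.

Exact integral: ∫_-2.5^1.5 f(t) dt ≈ -47.33333.
M_4 = -46.
Error ≈ -47.33333 − (-46) ≈ -1.333.

-1.333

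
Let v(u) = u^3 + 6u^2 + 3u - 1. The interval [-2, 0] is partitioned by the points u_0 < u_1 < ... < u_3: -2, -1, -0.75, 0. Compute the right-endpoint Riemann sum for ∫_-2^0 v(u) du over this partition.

Subinterval widths: 1, 0.25, 0.75.
Right endpoints: -1, -0.75, 0.
v(-1) = 1, v(-0.75) = -0.296875, v(0) = -1.
Sum = Σ Δu_i · v(u_i).
Sum = 0.17578125.

0.17578125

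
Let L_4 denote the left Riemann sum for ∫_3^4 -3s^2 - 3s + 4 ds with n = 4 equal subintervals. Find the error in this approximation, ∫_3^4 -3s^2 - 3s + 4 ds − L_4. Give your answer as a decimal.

Exact integral: ∫_3^4 f(s) ds = -43.5.
L_4 = -40.53125.
Error = -43.5 − (-40.53125) = -2.96875.

-2.96875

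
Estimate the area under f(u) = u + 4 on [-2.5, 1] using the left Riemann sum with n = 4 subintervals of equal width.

9.84375

Δu = (1 − (-2.5))/4 = 0.875.
Left endpoints: -2.5, -1.625, -0.75, 0.125.
f(-2.5) = 1.5, f(-1.625) = 2.375, f(-0.75) = 3.25, f(0.125) = 4.125.
Sum = Δu · [f(-2.5) + f(-1.625) + f(-0.75) + f(0.125)].
Sum = 9.84375.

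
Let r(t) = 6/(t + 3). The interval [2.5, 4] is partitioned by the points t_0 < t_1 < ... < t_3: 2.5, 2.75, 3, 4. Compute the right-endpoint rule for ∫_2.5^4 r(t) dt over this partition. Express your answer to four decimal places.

1.3680

Subinterval widths: 0.25, 0.25, 1.
Right endpoints: 2.75, 3, 4.
r(2.75) = 24/23, r(3) = 1, r(4) = 6/7.
Sum = Σ Δt_i · r(t_i).
Sum ≈ 1.3680.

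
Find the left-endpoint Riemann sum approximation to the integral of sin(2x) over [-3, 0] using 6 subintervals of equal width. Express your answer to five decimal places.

0.05163

Δx = (0 − (-3))/6 = 0.5.
Left endpoints: -3, -2.5, -2, -1.5, -1, -0.5.
f(-3) ≈ 0.27942, f(-2.5) ≈ 0.95892, f(-2) ≈ 0.75680, f(-1.5) ≈ -0.14112, f(-1) ≈ -0.90930, f(-0.5) ≈ -0.84147.
Sum = Δx · [f(-3) + f(-2.5) + f(-2) + ...].
Sum ≈ 0.05163.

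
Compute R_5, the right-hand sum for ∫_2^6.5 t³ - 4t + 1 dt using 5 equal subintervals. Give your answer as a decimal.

Δt = (6.5 − 2)/5 = 0.9.
Right endpoints: 2.9, 3.8, 4.7, 5.6, 6.5.
f(2.9) = 13.789, f(3.8) = 40.672, f(4.7) = 86.023, f(5.6) = 154.216, f(6.5) = 249.625.
Sum = Δt · [f(2.9) + f(3.8) + f(4.7) + f(5.6) + f(6.5)].
Sum = 489.8925.

489.8925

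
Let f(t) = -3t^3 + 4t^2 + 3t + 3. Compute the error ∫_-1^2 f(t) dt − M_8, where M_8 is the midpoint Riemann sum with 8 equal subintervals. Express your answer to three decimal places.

Exact integral: ∫_-1^2 f(t) dt = 14.25.
M_8 ≈ 14.26758.
Error ≈ 14.25 − 14.26758 ≈ -0.018.

-0.018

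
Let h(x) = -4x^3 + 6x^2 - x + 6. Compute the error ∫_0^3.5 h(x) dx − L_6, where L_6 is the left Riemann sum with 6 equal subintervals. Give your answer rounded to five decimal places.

-26.62674

Exact integral: ∫_0^3.5 h(x) dx = -49.4375.
L_6 ≈ -22.8107639.
Error ≈ -49.4375 − (-22.8107639) ≈ -26.62674.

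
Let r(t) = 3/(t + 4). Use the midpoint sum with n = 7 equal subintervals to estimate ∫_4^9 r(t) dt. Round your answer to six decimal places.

Δt = (9 − 4)/7 = 5/7.
Midpoints: 61/14, 71/14, 81/14, 6.5, 101/14, 111/14, 121/14.
r(61/14) = 14/39, r(71/14) = 42/127, r(81/14) = 42/137, r(6.5) = 2/7, r(101/14) = 42/157, r(111/14) = 42/167, r(121/14) = 14/59.
Sum = Δt · [r(61/14) + r(71/14) + r(81/14) + ...].
Sum ≈ 1.455906.

1.455906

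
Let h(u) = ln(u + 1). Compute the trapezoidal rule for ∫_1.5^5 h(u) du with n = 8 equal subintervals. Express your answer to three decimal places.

Δu = (5 − 1.5)/8 = 0.4375.
h(1.5) ≈ 0.916, h(1.9375) ≈ 1.078, h(2.375) ≈ 1.216, h(2.8125) ≈ 1.338, h(3.25) ≈ 1.447, h(3.6875) ≈ 1.545, h(4.125) ≈ 1.634, h(4.5625) ≈ 1.716, h(5) ≈ 1.792.
T_8 = (Δu/2)·[h(u_0) + 2h(u_1) + ... + 2h(u_{7}) + h(u_8)].
Sum ≈ 4.956.

4.956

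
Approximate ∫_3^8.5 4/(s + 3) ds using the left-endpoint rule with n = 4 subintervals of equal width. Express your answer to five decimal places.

2.83421

Δs = (8.5 − 3)/4 = 1.375.
Left endpoints: 3, 4.375, 5.75, 7.125.
f(3) = 2/3, f(4.375) = 32/59, f(5.75) = 16/35, f(7.125) = 32/81.
Sum = Δs · [f(3) + f(4.375) + f(5.75) + f(7.125)].
Sum ≈ 2.83421.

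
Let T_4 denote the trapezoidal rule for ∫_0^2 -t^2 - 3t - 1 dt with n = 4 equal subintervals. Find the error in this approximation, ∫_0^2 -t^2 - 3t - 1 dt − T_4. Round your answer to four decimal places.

Exact integral: ∫_0^2 f(t) dt ≈ -10.666667.
T_4 = -10.75.
Error ≈ -10.666667 − (-10.75) ≈ 0.0833.

0.0833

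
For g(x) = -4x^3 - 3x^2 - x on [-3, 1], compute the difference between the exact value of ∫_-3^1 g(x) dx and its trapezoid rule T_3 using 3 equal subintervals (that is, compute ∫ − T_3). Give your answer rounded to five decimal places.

Exact integral: ∫_-3^1 g(x) dx = 56.
T_3 ≈ 66.6666667.
Error ≈ 56 − 66.6666667 ≈ -10.66667.

-10.66667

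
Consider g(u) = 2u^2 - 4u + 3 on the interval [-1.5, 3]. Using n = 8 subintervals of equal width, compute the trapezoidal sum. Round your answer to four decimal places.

Δu = (3 − (-1.5))/8 = 0.5625.
g(-1.5) = 13.5, g(-0.9375) = 8.5078125, g(-0.375) = 4.78125, g(0.1875) = 2.3203125, g(0.75) = 1.125, g(1.3125) = 1.1953125, g(1.875) = 2.53125, g(2.4375) = 5.1328125, g(3) = 9.
T_8 = (Δu/2)·[g(u_0) + 2g(u_1) + ... + 2g(u_{7}) + g(u_8)].
Sum ≈ 20.7246.

20.7246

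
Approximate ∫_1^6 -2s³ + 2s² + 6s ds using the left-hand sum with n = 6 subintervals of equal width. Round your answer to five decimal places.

Δs = (6 − 1)/6 = 5/6.
Left endpoints: 1, 11/6, 8/3, 3.5, 13/3, 31/6.
f(1) = 6, f(11/6) = 583/108, f(8/3) = -208/27, f(3.5) = -40.25, f(13/3) = -2678/27, f(31/6) = -20677/108.
Sum = Δs · [f(1) + f(11/6) + f(8/3) + ...].
Sum ≈ -272.66204.

-272.66204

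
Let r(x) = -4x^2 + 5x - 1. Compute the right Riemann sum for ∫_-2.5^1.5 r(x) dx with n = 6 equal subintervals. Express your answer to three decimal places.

Δx = (1.5 − (-2.5))/6 = 2/3.
Right endpoints: -11/6, -7/6, -0.5, 1/6, 5/6, 1.5.
r(-11/6) = -425/18, r(-7/6) = -221/18, r(-0.5) = -4.5, r(1/6) = -5/18, r(5/6) = 7/18, r(1.5) = -2.5.
Sum = Δx · [r(-11/6) + r(-7/6) + r(-0.5) + ...].
Sum ≈ -28.519.

-28.519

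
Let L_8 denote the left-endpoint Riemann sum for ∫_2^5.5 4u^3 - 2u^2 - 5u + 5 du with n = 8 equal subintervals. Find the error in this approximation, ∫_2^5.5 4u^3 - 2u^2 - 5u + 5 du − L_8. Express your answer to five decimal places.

118.46452

Exact integral: ∫_2^5.5 f(u) du ≈ 745.3541667.
L_8 ≈ 626.8896484.
Error ≈ 745.3541667 − 626.8896484 ≈ 118.46452.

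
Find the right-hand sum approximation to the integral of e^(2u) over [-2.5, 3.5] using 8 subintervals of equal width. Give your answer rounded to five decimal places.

Δu = (3.5 − (-2.5))/8 = 0.75.
Right endpoints: -1.75, -1, -0.25, 0.5, 1.25, 2, 2.75, 3.5.
f(-1.75) ≈ 0.03020, f(-1) ≈ 0.13534, f(-0.25) ≈ 0.60653, f(0.5) ≈ 2.71828, f(1.25) ≈ 12.18249, f(2) ≈ 54.59815, f(2.75) ≈ 244.69193, f(3.5) ≈ 1096.63316.
Sum = Δu · [f(-1.75) + f(-1) + f(-0.25) + ...].
Sum ≈ 1058.69706.

1058.69706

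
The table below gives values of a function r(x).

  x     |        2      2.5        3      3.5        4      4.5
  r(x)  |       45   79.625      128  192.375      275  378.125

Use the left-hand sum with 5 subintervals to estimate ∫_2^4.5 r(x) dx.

Δx = 0.5.
Sum = 0.5·[45 + 79.625 + 128 + 192.375 + 275] = 360.

360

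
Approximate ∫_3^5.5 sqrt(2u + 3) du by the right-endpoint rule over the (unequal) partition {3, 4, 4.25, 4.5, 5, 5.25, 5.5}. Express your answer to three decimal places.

Subinterval widths: 1, 0.25, 0.25, 0.5, 0.25, 0.25.
Right endpoints: 4, 4.25, 4.5, 5, 5.25, 5.5.
f(4) ≈ 3.317, f(4.25) ≈ 3.391, f(4.5) ≈ 3.464, f(5) ≈ 3.606, f(5.25) ≈ 3.674, f(5.5) ≈ 3.742.
Sum = Σ Δu_i · f(u_i).
Sum ≈ 8.687.

8.687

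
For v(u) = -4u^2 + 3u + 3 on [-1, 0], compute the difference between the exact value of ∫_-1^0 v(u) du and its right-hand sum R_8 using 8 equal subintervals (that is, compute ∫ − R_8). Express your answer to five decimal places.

-0.42708

Exact integral: ∫_-1^0 v(u) du ≈ 0.1666667.
R_8 = 0.59375.
Error ≈ 0.1666667 − 0.59375 ≈ -0.42708.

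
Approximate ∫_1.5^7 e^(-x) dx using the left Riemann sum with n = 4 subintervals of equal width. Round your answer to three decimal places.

0.409

Δx = (7 − 1.5)/4 = 1.375.
Left endpoints: 1.5, 2.875, 4.25, 5.625.
f(1.5) ≈ 0.223, f(2.875) ≈ 0.056, f(4.25) ≈ 0.014, f(5.625) ≈ 0.004.
Sum = Δx · [f(1.5) + f(2.875) + f(4.25) + f(5.625)].
Sum ≈ 0.409.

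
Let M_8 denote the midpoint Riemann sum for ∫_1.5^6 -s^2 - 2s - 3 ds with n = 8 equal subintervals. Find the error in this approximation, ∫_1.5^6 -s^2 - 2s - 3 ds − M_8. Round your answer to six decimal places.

-0.118652

Exact integral: ∫_1.5^6 f(s) ds = -118.125.
M_8 ≈ -118.00634766.
Error ≈ -118.125 − (-118.00634766) ≈ -0.118652.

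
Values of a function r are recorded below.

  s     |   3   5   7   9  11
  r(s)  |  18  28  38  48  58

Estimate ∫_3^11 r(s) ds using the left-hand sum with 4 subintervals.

Δs = 2.
Sum = 2·[18 + 28 + 38 + 48] = 264.

264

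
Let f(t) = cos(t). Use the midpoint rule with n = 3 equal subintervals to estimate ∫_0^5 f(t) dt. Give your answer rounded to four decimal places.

Δt = (5 − 0)/3 = 5/3.
Midpoints: 5/6, 2.5, 25/6.
f(5/6) ≈ 0.6724, f(2.5) ≈ -0.8011, f(25/6) ≈ -0.5190.
Sum = Δt · [f(5/6) + f(2.5) + f(25/6)].
Sum ≈ -1.0796.

-1.0796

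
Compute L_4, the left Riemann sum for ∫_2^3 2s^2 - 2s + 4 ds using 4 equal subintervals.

10.6875

Δs = (3 − 2)/4 = 0.25.
Left endpoints: 2, 2.25, 2.5, 2.75.
f(2) = 8, f(2.25) = 9.625, f(2.5) = 11.5, f(2.75) = 13.625.
Sum = Δs · [f(2) + f(2.25) + f(2.5) + f(2.75)].
Sum = 10.6875.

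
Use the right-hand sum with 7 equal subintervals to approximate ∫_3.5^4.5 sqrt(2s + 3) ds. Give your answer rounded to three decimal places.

Δs = (4.5 − 3.5)/7 = 1/7.
Right endpoints: 51/14, 53/14, 55/14, 57/14, 59/14, 61/14, 4.5.
f(51/14) ≈ 3.207, f(53/14) ≈ 3.251, f(55/14) ≈ 3.295, f(57/14) ≈ 3.338, f(59/14) ≈ 3.381, f(61/14) ≈ 3.423, f(4.5) ≈ 3.464.
Sum = Δs · [f(51/14) + f(53/14) + f(55/14) + ...].
Sum ≈ 3.337.

3.337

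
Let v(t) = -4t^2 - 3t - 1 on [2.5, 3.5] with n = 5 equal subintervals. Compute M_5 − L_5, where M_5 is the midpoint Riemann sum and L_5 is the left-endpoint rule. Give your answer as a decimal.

M_5 = -46.32.
L_5 = -43.66.
M_5 − L_5 = -2.66.

-2.66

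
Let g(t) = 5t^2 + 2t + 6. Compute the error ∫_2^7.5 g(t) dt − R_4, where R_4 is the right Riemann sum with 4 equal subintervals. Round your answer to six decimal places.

Exact integral: ∫_2^7.5 g(t) dt ≈ 775.04166667.
R_4 = 970.87890625.
Error ≈ 775.04166667 − 970.87890625 ≈ -195.837240.

-195.837240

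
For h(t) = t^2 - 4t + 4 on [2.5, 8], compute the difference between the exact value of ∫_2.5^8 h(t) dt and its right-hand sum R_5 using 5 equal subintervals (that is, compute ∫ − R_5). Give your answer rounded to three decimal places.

-20.772

Exact integral: ∫_2.5^8 h(t) dt ≈ 71.95833.
R_5 = 92.73.
Error ≈ 71.95833 − 92.73 ≈ -20.772.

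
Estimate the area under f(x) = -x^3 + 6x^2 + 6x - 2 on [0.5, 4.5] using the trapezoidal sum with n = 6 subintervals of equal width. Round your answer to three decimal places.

Δx = (4.5 − 0.5)/6 = 2/3.
f(0.5) = 2.375, f(7/6) = 2501/216, f(11/6) = 4969/216, f(2.5) = 34.875, f(19/6) = 9809/216, f(23/6) = 11413/216, f(4.5) = 55.375.
T_6 = (Δx/2)·[f(x_0) + 2f(x_1) + ... + 2f(x_{5}) + f(x_6)].
Sum ≈ 131.056.

131.056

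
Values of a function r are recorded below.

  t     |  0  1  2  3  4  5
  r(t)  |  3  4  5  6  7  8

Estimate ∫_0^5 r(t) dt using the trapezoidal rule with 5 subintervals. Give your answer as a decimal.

Δt = 1.
T_5 = (1/2)·[3 + 2·4 + 2·5 + 2·6 + 2·7 + 8] = 27.5.

27.5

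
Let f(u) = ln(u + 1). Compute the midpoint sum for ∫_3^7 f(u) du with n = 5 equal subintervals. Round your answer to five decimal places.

Δu = (7 − 3)/5 = 0.8.
Midpoints: 3.4, 4.2, 5, 5.8, 6.6.
f(3.4) ≈ 1.48160, f(4.2) ≈ 1.64866, f(5) ≈ 1.79176, f(5.8) ≈ 1.91692, f(6.6) ≈ 2.02815.
Sum = Δu · [f(3.4) + f(4.2) + f(5) + f(5.8) + f(6.6)].
Sum ≈ 7.09367.

7.09367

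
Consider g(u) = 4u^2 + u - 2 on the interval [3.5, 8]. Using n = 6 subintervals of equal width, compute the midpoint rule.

Δu = (8 − 3.5)/6 = 0.75.
Midpoints: 3.875, 4.625, 5.375, 6.125, 6.875, 7.625.
g(3.875) = 61.9375, g(4.625) = 88.1875, g(5.375) = 118.9375, g(6.125) = 154.1875, g(6.875) = 193.9375, g(7.625) = 238.1875.
Sum = Δu · [g(3.875) + g(4.625) + g(5.375) + ...].
Sum = 641.53125.

641.53125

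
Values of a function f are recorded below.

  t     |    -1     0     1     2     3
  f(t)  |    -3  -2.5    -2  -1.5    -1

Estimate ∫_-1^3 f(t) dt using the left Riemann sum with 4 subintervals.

Δt = 1.
Sum = 1·[(-3) + (-2.5) + (-2) + (-1.5)] = -9.

-9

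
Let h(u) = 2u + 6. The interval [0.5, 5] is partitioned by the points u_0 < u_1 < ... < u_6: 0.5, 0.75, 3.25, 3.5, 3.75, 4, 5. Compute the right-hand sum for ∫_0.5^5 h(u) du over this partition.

Subinterval widths: 0.25, 2.5, 0.25, 0.25, 0.25, 1.
Right endpoints: 0.75, 3.25, 3.5, 3.75, 4, 5.
h(0.75) = 7.5, h(3.25) = 12.5, h(3.5) = 13, h(3.75) = 13.5, h(4) = 14, h(5) = 16.
Sum = Σ Δu_i · h(u_i).
Sum = 59.25.

59.25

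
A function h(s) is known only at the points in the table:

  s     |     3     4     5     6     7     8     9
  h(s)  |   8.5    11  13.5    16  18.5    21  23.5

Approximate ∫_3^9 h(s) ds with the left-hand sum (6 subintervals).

Δs = 1.
Sum = 1·[8.5 + 11 + 13.5 + 16 + 18.5 + 21] = 88.5.

88.5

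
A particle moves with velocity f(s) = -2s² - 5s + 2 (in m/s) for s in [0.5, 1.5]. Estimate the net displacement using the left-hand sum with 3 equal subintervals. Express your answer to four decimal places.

Δs = (1.5 − 0.5)/3 = 1/3.
Left endpoints: 0.5, 5/6, 7/6.
f(0.5) = -1, f(5/6) = -32/9, f(7/6) = -59/9.
Sum = Δs · [f(0.5) + f(5/6) + f(7/6)].
Sum ≈ -3.7037.

-3.7037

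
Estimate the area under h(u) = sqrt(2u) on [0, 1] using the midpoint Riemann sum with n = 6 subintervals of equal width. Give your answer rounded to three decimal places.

Δu = (1 − 0)/6 = 1/6.
Midpoints: 1/12, 0.25, 5/12, 7/12, 0.75, 11/12.
h(1/12) ≈ 0.408, h(0.25) ≈ 0.707, h(5/12) ≈ 0.913, h(7/12) ≈ 1.080, h(0.75) ≈ 1.225, h(11/12) ≈ 1.354.
Sum = Δu · [h(1/12) + h(0.25) + h(5/12) + ...].
Sum ≈ 0.948.

0.948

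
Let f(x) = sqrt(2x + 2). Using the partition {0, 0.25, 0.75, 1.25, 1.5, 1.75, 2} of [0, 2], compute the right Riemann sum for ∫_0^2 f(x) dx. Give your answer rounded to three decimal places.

Subinterval widths: 0.25, 0.5, 0.5, 0.25, 0.25, 0.25.
Right endpoints: 0.25, 0.75, 1.25, 1.5, 1.75, 2.
f(0.25) ≈ 1.581, f(0.75) ≈ 1.871, f(1.25) ≈ 2.121, f(1.5) ≈ 2.236, f(1.75) ≈ 2.345, f(2) ≈ 2.449.
Sum = Σ Δx_i · f(x_i).
Sum ≈ 4.149.

4.149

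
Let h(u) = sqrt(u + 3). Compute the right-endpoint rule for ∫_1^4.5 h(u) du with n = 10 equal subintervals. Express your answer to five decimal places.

Δu = (4.5 − 1)/10 = 0.35.
Right endpoints: 1.35, 1.7, 2.05, 2.4, 2.75, 3.1, 3.45, 3.8, 4.15, 4.5.
h(1.35) ≈ 2.08567, h(1.7) ≈ 2.16795, h(2.05) ≈ 2.24722, h(2.4) ≈ 2.32379, h(2.75) ≈ 2.39792, h(3.1) ≈ 2.46982, h(3.45) ≈ 2.53969, h(3.8) ≈ 2.60768, h(4.15) ≈ 2.67395, h(4.5) ≈ 2.73861.
Sum = Δu · [h(1.35) + h(1.7) + h(2.05) + ...].
Sum ≈ 8.48830.

8.48830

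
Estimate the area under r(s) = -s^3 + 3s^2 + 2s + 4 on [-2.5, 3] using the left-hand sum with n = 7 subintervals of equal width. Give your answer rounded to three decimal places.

Δs = (3 − (-2.5))/7 = 11/14.
Left endpoints: -2.5, -12/7, -13/14, -1/7, 9/14, 10/7, 31/14.
r(-2.5) = 33.375, r(-12/7) = 4948/343, r(-13/14) = 15175/2744, r(-1/7) = 1296/343, r(9/14) = 17177/2744, r(10/7) = 3452/343, r(31/14) = 33699/2744.
Sum = Δs · [r(-2.5) + r(-12/7) + r(-13/14) + ...].
Sum ≈ 67.347.

67.347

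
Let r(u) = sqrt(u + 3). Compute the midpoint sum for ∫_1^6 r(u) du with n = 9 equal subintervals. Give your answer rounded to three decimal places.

12.668

Δu = (6 − 1)/9 = 5/9.
Midpoints: 23/18, 11/6, 43/18, 53/18, 3.5, 73/18, 83/18, 31/6, 103/18.
r(23/18) ≈ 2.068, r(11/6) ≈ 2.198, r(43/18) ≈ 2.321, r(53/18) ≈ 2.438, r(3.5) ≈ 2.550, r(73/18) ≈ 2.656, r(83/18) ≈ 2.759, r(31/6) ≈ 2.858, r(103/18) ≈ 2.953.
Sum = Δu · [r(23/18) + r(11/6) + r(43/18) + ...].
Sum ≈ 12.668.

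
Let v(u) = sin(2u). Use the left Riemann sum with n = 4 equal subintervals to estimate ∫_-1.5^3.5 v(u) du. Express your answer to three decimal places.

-0.861

Δu = (3.5 − (-1.5))/4 = 1.25.
Left endpoints: -1.5, -0.25, 1, 2.25.
v(-1.5) ≈ -0.141, v(-0.25) ≈ -0.479, v(1) ≈ 0.909, v(2.25) ≈ -0.978.
Sum = Δu · [v(-1.5) + v(-0.25) + v(1) + v(2.25)].
Sum ≈ -0.861.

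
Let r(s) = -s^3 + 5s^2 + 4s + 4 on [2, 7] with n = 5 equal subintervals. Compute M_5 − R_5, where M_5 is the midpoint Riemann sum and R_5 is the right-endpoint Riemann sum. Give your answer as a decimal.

M_5 = 75.625.
R_5 = 20.
M_5 − R_5 = 55.625.

55.625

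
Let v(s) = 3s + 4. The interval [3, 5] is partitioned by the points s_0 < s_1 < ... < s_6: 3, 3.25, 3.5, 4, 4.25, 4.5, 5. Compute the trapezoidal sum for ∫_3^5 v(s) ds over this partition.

Subinterval widths: 0.25, 0.25, 0.5, 0.25, 0.25, 0.5.
v(3) = 13, v(3.25) = 13.75, v(3.5) = 14.5, v(4) = 16, v(4.25) = 16.75, v(4.5) = 17.5, v(5) = 19.
On each subinterval the trapezoid contributes (Δs_i/2)·[v(s_{i-1}) + v(s_i)].
Sum = 32.

32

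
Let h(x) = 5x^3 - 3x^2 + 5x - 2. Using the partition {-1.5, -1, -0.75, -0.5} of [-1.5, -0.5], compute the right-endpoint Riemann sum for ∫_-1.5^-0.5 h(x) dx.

Subinterval widths: 0.5, 0.25, 0.25.
Right endpoints: -1, -0.75, -0.5.
h(-1) = -15, h(-0.75) = -9.546875, h(-0.5) = -5.875.
Sum = Σ Δx_i · h(x_i).
Sum = -11.35546875.

-11.35546875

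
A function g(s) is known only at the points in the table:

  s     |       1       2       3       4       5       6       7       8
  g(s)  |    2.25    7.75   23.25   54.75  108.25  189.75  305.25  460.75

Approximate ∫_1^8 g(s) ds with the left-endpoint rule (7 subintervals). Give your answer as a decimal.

Δs = 1.
Sum = 1·[2.25 + 7.75 + 23.25 + 54.75 + 108.25 + 189.75 + 305.25] = 691.25.

691.25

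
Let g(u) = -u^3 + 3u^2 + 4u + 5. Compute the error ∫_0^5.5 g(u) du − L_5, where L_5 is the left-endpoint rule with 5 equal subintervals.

Exact integral: ∫_0^5.5 g(u) du = 25.609375.
L_5 = 49.28.
Error = 25.609375 − 49.28 = -23.670625.

-23.670625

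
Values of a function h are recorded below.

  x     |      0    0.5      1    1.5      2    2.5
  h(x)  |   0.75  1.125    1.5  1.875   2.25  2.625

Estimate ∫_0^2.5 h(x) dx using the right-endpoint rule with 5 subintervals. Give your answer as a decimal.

Δx = 0.5.
Sum = 0.5·[1.125 + 1.5 + 1.875 + 2.25 + 2.625] = 4.6875.

4.6875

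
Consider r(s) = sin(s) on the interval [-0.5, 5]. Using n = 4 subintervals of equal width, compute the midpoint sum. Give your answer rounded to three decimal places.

Δs = (5 − (-0.5))/4 = 1.375.
Midpoints: 0.1875, 1.5625, 2.9375, 4.3125.
r(0.1875) ≈ 0.186, r(1.5625) ≈ 1.000, r(2.9375) ≈ 0.203, r(4.3125) ≈ -0.921.
Sum = Δs · [r(0.1875) + r(1.5625) + r(2.9375) + r(4.3125)].
Sum ≈ 0.643.

0.643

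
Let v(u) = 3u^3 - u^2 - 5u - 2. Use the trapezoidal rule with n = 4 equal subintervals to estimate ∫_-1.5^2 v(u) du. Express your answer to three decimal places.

-6.405

Δu = (2 − (-1.5))/4 = 0.875.
v(-1.5) = -6.875, v(-0.625) = 1/512, v(0.25) = -3.265625, v(1.125) = -2365/512, v(2) = 8.
T_4 = (Δu/2)·[v(u_0) + 2v(u_1) + 2v(u_2) + 2v(u_3) + v(u_4)].
Sum ≈ -6.405.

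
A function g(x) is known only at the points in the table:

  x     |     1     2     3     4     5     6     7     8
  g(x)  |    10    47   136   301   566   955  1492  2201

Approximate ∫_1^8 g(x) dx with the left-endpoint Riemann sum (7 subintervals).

3507

Δx = 1.
Sum = 1·[10 + 47 + 136 + 301 + 566 + 955 + 1492] = 3507.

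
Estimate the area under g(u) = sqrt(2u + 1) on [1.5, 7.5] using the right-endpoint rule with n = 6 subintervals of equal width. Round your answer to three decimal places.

19.646

Δu = (7.5 − 1.5)/6 = 1.
Right endpoints: 2.5, 3.5, 4.5, 5.5, 6.5, 7.5.
g(2.5) ≈ 2.449, g(3.5) ≈ 2.828, g(4.5) ≈ 3.162, g(5.5) ≈ 3.464, g(6.5) ≈ 3.742, g(7.5) ≈ 4.000.
Sum = Δu · [g(2.5) + g(3.5) + g(4.5) + ...].
Sum ≈ 19.646.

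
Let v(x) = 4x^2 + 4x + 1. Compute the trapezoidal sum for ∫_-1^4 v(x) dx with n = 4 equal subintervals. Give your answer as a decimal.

Δx = (4 − (-1))/4 = 1.25.
v(-1) = 1, v(0.25) = 2.25, v(1.5) = 16, v(2.75) = 42.25, v(4) = 81.
T_4 = (Δx/2)·[v(x_0) + 2v(x_1) + 2v(x_2) + 2v(x_3) + v(x_4)].
Sum = 126.875.

126.875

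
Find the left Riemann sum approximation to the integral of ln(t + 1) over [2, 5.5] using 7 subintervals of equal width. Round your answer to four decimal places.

Δt = (5.5 − 2)/7 = 0.5.
Left endpoints: 2, 2.5, 3, 3.5, 4, 4.5, 5.
f(2) ≈ 1.0986, f(2.5) ≈ 1.2528, f(3) ≈ 1.3863, f(3.5) ≈ 1.5041, f(4) ≈ 1.6094, f(4.5) ≈ 1.7047, f(5) ≈ 1.7918.
Sum = Δt · [f(2) + f(2.5) + f(3) + ...].
Sum ≈ 5.1738.

5.1738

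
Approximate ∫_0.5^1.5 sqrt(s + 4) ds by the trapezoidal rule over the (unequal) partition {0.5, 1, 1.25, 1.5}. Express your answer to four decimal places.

2.2348

Subinterval widths: 0.5, 0.25, 0.25.
f(0.5) ≈ 2.1213, f(1) ≈ 2.2361, f(1.25) ≈ 2.2913, f(1.5) ≈ 2.3452.
On each subinterval the trapezoid contributes (Δs_i/2)·[f(s_{i-1}) + f(s_i)].
Sum ≈ 2.2348.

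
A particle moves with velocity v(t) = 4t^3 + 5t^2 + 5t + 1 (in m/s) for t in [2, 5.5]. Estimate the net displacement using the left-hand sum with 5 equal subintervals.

Δt = (5.5 − 2)/5 = 0.7.
Left endpoints: 2, 2.7, 3.4, 4.1, 4.8.
v(2) = 63, v(2.7) = 129.682, v(3.4) = 233.016, v(4.1) = 381.234, v(4.8) = 582.568.
Sum = Δt · [v(2) + v(2.7) + v(3.4) + v(4.1) + v(4.8)].
Sum = 972.65.

972.65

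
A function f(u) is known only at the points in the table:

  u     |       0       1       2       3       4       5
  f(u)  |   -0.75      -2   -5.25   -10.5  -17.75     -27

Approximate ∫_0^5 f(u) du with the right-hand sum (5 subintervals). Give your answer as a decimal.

Δu = 1.
Sum = 1·[(-2) + (-5.25) + (-10.5) + (-17.75) + (-27)] = -62.5.

-62.5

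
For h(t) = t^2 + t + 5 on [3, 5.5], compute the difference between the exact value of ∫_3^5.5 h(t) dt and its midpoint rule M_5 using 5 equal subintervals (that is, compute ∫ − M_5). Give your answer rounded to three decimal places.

0.052

Exact integral: ∫_3^5.5 h(t) dt ≈ 69.58333.
M_5 = 69.53125.
Error ≈ 69.58333 − 69.53125 ≈ 0.052.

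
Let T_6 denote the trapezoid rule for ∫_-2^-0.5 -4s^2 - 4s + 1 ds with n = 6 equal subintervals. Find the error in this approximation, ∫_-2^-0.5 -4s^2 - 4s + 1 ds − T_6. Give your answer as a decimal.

0.0625

Exact integral: ∫_-2^-0.5 f(s) ds = -1.5.
T_6 = -1.5625.
Error = -1.5 − (-1.5625) = 0.0625.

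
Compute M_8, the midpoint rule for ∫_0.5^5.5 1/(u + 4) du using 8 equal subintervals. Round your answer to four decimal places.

Δu = (5.5 − 0.5)/8 = 0.625.
Midpoints: 0.8125, 1.4375, 2.0625, 2.6875, 3.3125, 3.9375, 4.5625, 5.1875.
f(0.8125) = 16/77, f(1.4375) = 16/87, f(2.0625) = 16/97, f(2.6875) = 16/107, f(3.3125) = 16/117, f(3.9375) = 16/127, f(4.5625) = 16/137, f(5.1875) = 16/147.
Sum = Δu · [f(0.8125) + f(1.4375) + f(2.0625) + ...].
Sum ≈ 0.7466.

0.7466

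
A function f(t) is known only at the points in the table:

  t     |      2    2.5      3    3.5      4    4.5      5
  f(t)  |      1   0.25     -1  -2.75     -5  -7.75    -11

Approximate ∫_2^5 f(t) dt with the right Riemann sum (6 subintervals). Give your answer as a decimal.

-13.625

Δt = 0.5.
Sum = 0.5·[0.25 + (-1) + (-2.75) + (-5) + (-7.75) + (-11)] = -13.625.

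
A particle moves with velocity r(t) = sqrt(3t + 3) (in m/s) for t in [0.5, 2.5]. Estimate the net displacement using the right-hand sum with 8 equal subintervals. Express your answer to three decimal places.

Δt = (2.5 − 0.5)/8 = 0.25.
Right endpoints: 0.75, 1, 1.25, 1.5, 1.75, 2, 2.25, 2.5.
r(0.75) ≈ 2.291, r(1) ≈ 2.449, r(1.25) ≈ 2.598, r(1.5) ≈ 2.739, r(1.75) ≈ 2.872, r(2) ≈ 3.000, r(2.25) ≈ 3.122, r(2.5) ≈ 3.240.
Sum = Δt · [r(0.75) + r(1) + r(1.25) + ...].
Sum ≈ 5.578.

5.578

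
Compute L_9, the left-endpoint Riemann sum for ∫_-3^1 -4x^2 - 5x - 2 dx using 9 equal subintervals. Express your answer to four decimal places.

Δx = (1 − (-3))/9 = 4/9.
Left endpoints: -3, -23/9, -19/9, -5/3, -11/9, -7/9, -1/3, 1/9, 5/9.
f(-3) = -23, f(-23/9) = -1243/81, f(-19/9) = -751/81, f(-5/3) = -43/9, f(-11/9) = -151/81, f(-7/9) = -43/81, f(-1/3) = -7/9, f(1/9) = -211/81, f(5/9) = -487/81.
Sum = Δx · [f(-3) + f(-23/9) + f(-19/9) + ...].
Sum ≈ -28.5267.

-28.5267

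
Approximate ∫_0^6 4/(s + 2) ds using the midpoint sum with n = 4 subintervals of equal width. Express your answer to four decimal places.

5.4646

Δs = (6 − 0)/4 = 1.5.
Midpoints: 0.75, 2.25, 3.75, 5.25.
f(0.75) = 16/11, f(2.25) = 16/17, f(3.75) = 16/23, f(5.25) = 16/29.
Sum = Δs · [f(0.75) + f(2.25) + f(3.75) + f(5.25)].
Sum ≈ 5.4646.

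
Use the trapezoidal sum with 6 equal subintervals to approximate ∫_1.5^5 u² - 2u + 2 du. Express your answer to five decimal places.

Δu = (5 − 1.5)/6 = 7/12.
f(1.5) = 1.25, f(25/12) = 313/144, f(8/3) = 34/9, f(3.25) = 6.0625, f(23/6) = 325/36, f(53/12) = 1825/144, f(5) = 17.
T_6 = (Δu/2)·[f(u_0) + 2f(u_1) + ... + 2f(u_{5}) + f(u_6)].
Sum ≈ 24.99016.

24.99016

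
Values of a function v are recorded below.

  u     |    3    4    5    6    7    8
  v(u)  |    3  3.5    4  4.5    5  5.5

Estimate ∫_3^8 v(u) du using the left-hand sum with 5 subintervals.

20

Δu = 1.
Sum = 1·[3 + 3.5 + 4 + 4.5 + 5] = 20.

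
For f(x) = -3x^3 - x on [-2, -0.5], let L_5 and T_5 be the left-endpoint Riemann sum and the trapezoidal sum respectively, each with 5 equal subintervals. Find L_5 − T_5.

3.76875

L_5 = 17.85.
T_5 = 14.08125.
L_5 − T_5 = 3.76875.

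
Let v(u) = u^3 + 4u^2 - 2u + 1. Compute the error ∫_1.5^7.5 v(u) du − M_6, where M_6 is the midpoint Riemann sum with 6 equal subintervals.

Exact integral: ∫_1.5^7.5 v(u) du = 1299.75.
M_6 = 1291.
Error = 1299.75 − 1291 = 8.75.

8.75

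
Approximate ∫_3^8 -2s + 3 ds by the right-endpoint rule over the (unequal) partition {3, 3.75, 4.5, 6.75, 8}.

Subinterval widths: 0.75, 0.75, 2.25, 1.25.
Right endpoints: 3.75, 4.5, 6.75, 8.
f(3.75) = -4.5, f(4.5) = -6, f(6.75) = -10.5, f(8) = -13.
Sum = Σ Δs_i · f(s_i).
Sum = -47.75.

-47.75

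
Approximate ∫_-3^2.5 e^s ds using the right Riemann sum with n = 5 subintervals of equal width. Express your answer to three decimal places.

20.005

Δs = (2.5 − (-3))/5 = 1.1.
Right endpoints: -1.9, -0.8, 0.3, 1.4, 2.5.
f(-1.9) ≈ 0.150, f(-0.8) ≈ 0.449, f(0.3) ≈ 1.350, f(1.4) ≈ 4.055, f(2.5) ≈ 12.182.
Sum = Δs · [f(-1.9) + f(-0.8) + f(0.3) + f(1.4) + f(2.5)].
Sum ≈ 20.005.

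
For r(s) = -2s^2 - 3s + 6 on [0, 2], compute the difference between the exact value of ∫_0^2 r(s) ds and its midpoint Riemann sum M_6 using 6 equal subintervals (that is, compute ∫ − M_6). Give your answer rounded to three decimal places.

-0.037

Exact integral: ∫_0^2 r(s) ds ≈ 0.66667.
M_6 ≈ 0.70370.
Error ≈ 0.66667 − 0.70370 ≈ -0.037.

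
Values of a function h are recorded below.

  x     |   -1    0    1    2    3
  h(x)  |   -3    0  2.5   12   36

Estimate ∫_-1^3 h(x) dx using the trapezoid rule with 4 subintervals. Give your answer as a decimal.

Δx = 1.
T_4 = (1/2)·[(-3) + 2·0 + 2·2.5 + 2·12 + 36] = 31.

31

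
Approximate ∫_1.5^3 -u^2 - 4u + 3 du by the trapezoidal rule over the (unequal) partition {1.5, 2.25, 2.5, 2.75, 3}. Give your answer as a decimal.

-16.953125

Subinterval widths: 0.75, 0.25, 0.25, 0.25.
f(1.5) = -5.25, f(2.25) = -11.0625, f(2.5) = -13.25, f(2.75) = -15.5625, f(3) = -18.
On each subinterval the trapezoid contributes (Δu_i/2)·[f(u_{i-1}) + f(u_i)].
Sum = -16.953125.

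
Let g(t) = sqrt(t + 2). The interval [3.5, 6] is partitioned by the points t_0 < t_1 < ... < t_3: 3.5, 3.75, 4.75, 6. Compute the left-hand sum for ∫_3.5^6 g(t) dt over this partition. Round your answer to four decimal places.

6.2318

Subinterval widths: 0.25, 1, 1.25.
Left endpoints: 3.5, 3.75, 4.75.
g(3.5) ≈ 2.3452, g(3.75) ≈ 2.3979, g(4.75) ≈ 2.5981.
Sum = Σ Δt_i · g(t_i).
Sum ≈ 6.2318.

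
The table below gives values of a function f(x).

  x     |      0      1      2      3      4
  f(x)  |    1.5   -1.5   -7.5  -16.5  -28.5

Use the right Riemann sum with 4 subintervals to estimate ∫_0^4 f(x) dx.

-54

Δx = 1.
Sum = 1·[(-1.5) + (-7.5) + (-16.5) + (-28.5)] = -54.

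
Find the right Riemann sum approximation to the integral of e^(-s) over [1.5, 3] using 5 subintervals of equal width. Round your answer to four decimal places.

Δs = (3 − 1.5)/5 = 0.3.
Right endpoints: 1.8, 2.1, 2.4, 2.7, 3.
f(1.8) ≈ 0.1653, f(2.1) ≈ 0.1225, f(2.4) ≈ 0.0907, f(2.7) ≈ 0.0672, f(3) ≈ 0.0498.
Sum = Δs · [f(1.8) + f(2.1) + f(2.4) + f(2.7) + f(3)].
Sum ≈ 0.1486.

0.1486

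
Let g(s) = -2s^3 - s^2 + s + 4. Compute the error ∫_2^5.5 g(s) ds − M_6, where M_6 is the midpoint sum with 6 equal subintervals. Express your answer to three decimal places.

-2.332

Exact integral: ∫_2^5.5 g(s) ds ≈ -475.19792.
M_6 ≈ -472.86560.
Error ≈ -475.19792 − (-472.86560) ≈ -2.332.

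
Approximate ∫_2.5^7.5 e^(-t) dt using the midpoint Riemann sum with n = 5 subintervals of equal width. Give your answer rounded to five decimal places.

Δt = (7.5 − 2.5)/5 = 1.
Midpoints: 3, 4, 5, 6, 7.
f(3) ≈ 0.04979, f(4) ≈ 0.01832, f(5) ≈ 0.00674, f(6) ≈ 0.00248, f(7) ≈ 0.00091.
Sum = Δt · [f(3) + f(4) + f(5) + f(6) + f(7)].
Sum ≈ 0.07823.

0.07823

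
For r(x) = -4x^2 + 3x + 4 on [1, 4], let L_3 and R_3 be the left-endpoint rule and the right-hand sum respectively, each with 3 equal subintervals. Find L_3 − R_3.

L_3 = -26.
R_3 = -77.
L_3 − R_3 = 51.

51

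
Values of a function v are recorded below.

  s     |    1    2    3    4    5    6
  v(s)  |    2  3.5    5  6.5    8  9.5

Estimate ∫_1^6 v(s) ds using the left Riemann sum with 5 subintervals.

25

Δs = 1.
Sum = 1·[2 + 3.5 + 5 + 6.5 + 8] = 25.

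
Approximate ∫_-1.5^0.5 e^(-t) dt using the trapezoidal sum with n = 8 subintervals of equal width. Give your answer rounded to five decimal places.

3.89532

Δt = (0.5 − (-1.5))/8 = 0.25.
f(-1.5) ≈ 4.48169, f(-1.25) ≈ 3.49034, f(-1) ≈ 2.71828, f(-0.75) ≈ 2.11700, f(-0.5) ≈ 1.64872, f(-0.25) ≈ 1.28403, f(0) ≈ 1.00000, f(0.25) ≈ 0.77880, f(0.5) ≈ 0.60653.
T_8 = (Δt/2)·[f(t_0) + 2f(t_1) + ... + 2f(t_{7}) + f(t_8)].
Sum ≈ 3.89532.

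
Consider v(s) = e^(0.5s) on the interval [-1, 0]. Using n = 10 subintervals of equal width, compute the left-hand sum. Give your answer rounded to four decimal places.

Δs = (0 − (-1))/10 = 0.1.
Left endpoints: -1, -0.9, -0.8, -0.7, -0.6, -0.5, -0.4, -0.3, -0.2, -0.1.
v(-1) ≈ 0.6065, v(-0.9) ≈ 0.6376, v(-0.8) ≈ 0.6703, v(-0.7) ≈ 0.7047, v(-0.6) ≈ 0.7408, v(-0.5) ≈ 0.7788, v(-0.4) ≈ 0.8187, v(-0.3) ≈ 0.8607, v(-0.2) ≈ 0.9048, v(-0.1) ≈ 0.9512.
Sum = Δs · [v(-1) + v(-0.9) + v(-0.8) + ...].
Sum ≈ 0.7674.

0.7674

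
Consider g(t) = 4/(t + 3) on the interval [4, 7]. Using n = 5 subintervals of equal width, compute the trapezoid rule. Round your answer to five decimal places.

Δt = (7 − 4)/5 = 0.6.
g(4) = 4/7, g(4.6) = 10/19, g(5.2) = 20/41, g(5.8) = 5/11, g(6.4) = 20/47, g(7) = 0.4.
T_5 = (Δt/2)·[g(t_0) + 2g(t_1) + ... + 2g(t_{4}) + g(t_5)].
Sum ≈ 1.42795.

1.42795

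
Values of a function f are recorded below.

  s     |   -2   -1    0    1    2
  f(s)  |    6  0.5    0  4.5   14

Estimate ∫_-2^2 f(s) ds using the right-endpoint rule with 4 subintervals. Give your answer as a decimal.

19

Δs = 1.
Sum = 1·[0.5 + 0 + 4.5 + 14] = 19.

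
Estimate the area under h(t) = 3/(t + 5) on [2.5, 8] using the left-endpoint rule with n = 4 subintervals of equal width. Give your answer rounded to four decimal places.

1.7721

Δt = (8 − 2.5)/4 = 1.375.
Left endpoints: 2.5, 3.875, 5.25, 6.625.
h(2.5) = 0.4, h(3.875) = 24/71, h(5.25) = 12/41, h(6.625) = 8/31.
Sum = Δt · [h(2.5) + h(3.875) + h(5.25) + h(6.625)].
Sum ≈ 1.7721.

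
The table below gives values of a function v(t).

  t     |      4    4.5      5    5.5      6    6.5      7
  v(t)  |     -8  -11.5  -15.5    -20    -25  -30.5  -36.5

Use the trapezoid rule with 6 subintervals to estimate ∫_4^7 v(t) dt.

Δt = 0.5.
T_6 = (0.5/2)·[(-8) + 2·(-11.5) + 2·(-15.5) + 2·(-20) + 2·(-25) + 2·(-30.5) + (-36.5)] = -62.375.

-62.375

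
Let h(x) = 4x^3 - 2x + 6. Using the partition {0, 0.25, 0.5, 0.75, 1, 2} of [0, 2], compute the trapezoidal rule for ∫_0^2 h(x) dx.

Subinterval widths: 0.25, 0.25, 0.25, 0.25, 1.
h(0) = 6, h(0.25) = 5.5625, h(0.5) = 5.5, h(0.75) = 6.1875, h(1) = 8, h(2) = 34.
On each subinterval the trapezoid contributes (Δx_i/2)·[h(x_{i-1}) + h(x_i)].
Sum = 27.0625.

27.0625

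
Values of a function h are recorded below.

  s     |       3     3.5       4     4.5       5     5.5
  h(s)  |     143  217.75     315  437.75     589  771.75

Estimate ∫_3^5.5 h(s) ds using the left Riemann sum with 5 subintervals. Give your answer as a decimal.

851.25

Δs = 0.5.
Sum = 0.5·[143 + 217.75 + 315 + 437.75 + 589] = 851.25.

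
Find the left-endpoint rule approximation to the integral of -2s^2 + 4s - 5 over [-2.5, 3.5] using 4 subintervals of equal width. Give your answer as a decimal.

-70.5

Δs = (3.5 − (-2.5))/4 = 1.5.
Left endpoints: -2.5, -1, 0.5, 2.
f(-2.5) = -27.5, f(-1) = -11, f(0.5) = -3.5, f(2) = -5.
Sum = Δs · [f(-2.5) + f(-1) + f(0.5) + f(2)].
Sum = -70.5.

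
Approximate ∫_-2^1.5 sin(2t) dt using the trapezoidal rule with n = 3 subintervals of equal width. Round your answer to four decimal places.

Δt = (1.5 − (-2))/3 = 7/6.
f(-2) ≈ 0.7568, f(-5/6) ≈ -0.9954, f(1/3) ≈ 0.6184, f(1.5) ≈ 0.1411.
T_3 = (Δt/2)·[f(t_0) + 2f(t_1) + 2f(t_2) + f(t_3)].
Sum ≈ 0.0839.

0.0839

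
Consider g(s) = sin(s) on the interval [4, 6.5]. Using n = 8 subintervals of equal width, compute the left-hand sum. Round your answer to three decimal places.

-1.769

Δs = (6.5 − 4)/8 = 0.3125.
Left endpoints: 4, 4.3125, 4.625, 4.9375, 5.25, 5.5625, 5.875, 6.1875.
g(4) ≈ -0.757, g(4.3125) ≈ -0.921, g(4.625) ≈ -0.996, g(4.9375) ≈ -0.975, g(5.25) ≈ -0.859, g(5.5625) ≈ -0.660, g(5.875) ≈ -0.397, g(6.1875) ≈ -0.096.
Sum = Δs · [g(4) + g(4.3125) + g(4.625) + ...].
Sum ≈ -1.769.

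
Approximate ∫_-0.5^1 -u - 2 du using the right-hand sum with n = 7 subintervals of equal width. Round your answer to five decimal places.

-3.53571

Δu = (1 − (-0.5))/7 = 3/14.
Right endpoints: -2/7, -1/14, 1/7, 5/14, 4/7, 11/14, 1.
f(-2/7) = -12/7, f(-1/14) = -27/14, f(1/7) = -15/7, f(5/14) = -33/14, f(4/7) = -18/7, f(11/14) = -39/14, f(1) = -3.
Sum = Δu · [f(-2/7) + f(-1/14) + f(1/7) + ...].
Sum ≈ -3.53571.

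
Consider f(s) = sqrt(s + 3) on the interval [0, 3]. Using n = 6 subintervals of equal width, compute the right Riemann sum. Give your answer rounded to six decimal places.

Δs = (3 − 0)/6 = 0.5.
Right endpoints: 0.5, 1, 1.5, 2, 2.5, 3.
f(0.5) ≈ 1.870829, f(1) ≈ 2.000000, f(1.5) ≈ 2.121320, f(2) ≈ 2.236068, f(2.5) ≈ 2.345208, f(3) ≈ 2.449490.
Sum = Δs · [f(0.5) + f(1) + f(1.5) + ...].
Sum ≈ 6.511457.

6.511457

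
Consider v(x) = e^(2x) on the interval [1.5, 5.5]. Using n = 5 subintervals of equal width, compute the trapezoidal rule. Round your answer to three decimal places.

36054.664

Δx = (5.5 − 1.5)/5 = 0.8.
v(1.5) ≈ 20.086, v(2.3) ≈ 99.484, v(3.1) ≈ 492.749, v(3.9) ≈ 2440.602, v(4.7) ≈ 12088.381, v(5.5) ≈ 59874.142.
T_5 = (Δx/2)·[v(x_0) + 2v(x_1) + ... + 2v(x_{4}) + v(x_5)].
Sum ≈ 36054.664.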